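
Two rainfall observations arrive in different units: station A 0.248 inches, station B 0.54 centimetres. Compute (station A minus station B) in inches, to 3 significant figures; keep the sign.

0.0354 in

station B: 0.54 cm = 0.212598 in.
Difference: 0.248000 − 0.212598 = 0.0354 in.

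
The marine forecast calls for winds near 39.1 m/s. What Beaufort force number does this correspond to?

39.1 m/s lies in the Beaufort 12 band (hurricane force, ≥32.7 m/s).

Beaufort force 12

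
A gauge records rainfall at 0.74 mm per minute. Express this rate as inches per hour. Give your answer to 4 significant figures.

1.748 in/hour

0.74 mm/minute × 0.0393701 in/mm × 60 minute/hour = 1.748 in/hour.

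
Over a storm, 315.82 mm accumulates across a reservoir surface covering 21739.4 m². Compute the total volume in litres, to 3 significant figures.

6870000 litres

1 mm over 1 m² is 1 L, so volume = 315.82 × 21739.4 = 6865737.3 L ≈ 6870000 L.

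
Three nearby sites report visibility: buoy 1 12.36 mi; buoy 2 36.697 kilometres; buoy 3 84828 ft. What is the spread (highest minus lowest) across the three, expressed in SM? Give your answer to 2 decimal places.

10.44 SM

buoy 2: 36.697 km = 22.8025 SM.
buoy 3: 84828 ft = 16.0659 SM.
Spread: 22.8025 − 12.3600 = 10.44 SM.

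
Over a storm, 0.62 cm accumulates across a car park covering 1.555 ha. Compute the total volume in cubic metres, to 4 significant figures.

Depth: 0.62 cm × 10 = 6.2 mm.
Area: 1.555 ha = 15550 m².
1 mm over 1 m² is 1 L, so volume = 6.2 × 15550 = 96410 L = 96.41 m³.

96.41 cubic metres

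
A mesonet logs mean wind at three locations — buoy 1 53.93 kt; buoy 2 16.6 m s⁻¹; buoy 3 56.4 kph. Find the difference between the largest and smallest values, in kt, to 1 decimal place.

23.5 kt

buoy 2: 16.6 m/s = 32.268 kt.
buoy 3: 56.4 km/h = 30.454 kt.
Spread: 53.930 − 30.454 = 23.5 kt.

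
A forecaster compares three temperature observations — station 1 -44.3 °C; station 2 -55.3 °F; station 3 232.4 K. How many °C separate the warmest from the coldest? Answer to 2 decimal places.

7.75 °C

station 2: -55.3 °F = -48.500 °C.
station 3: 232.4 K = -40.750 °C.
Spread: (-40.750) − (-48.500) = 7.750 °C.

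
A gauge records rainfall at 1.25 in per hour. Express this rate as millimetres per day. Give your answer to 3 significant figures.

762 mm/day

1.25 in/hour × 25.4 mm/in × 24 hour/day = 762 mm/day.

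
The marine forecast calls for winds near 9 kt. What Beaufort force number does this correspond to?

9 kt lies in the Beaufort 3 band (gentle breeze, 7–10 kt).

Beaufort force 3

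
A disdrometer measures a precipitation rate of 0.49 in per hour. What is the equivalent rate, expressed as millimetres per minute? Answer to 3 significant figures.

0.49 in/hour × 25.4 mm/in × 0.0166667 hour/minute = 0.207 mm/minute.

0.207 mm/minute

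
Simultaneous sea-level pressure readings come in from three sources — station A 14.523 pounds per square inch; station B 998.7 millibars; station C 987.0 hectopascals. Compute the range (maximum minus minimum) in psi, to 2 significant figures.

0.21 psi

station B: 998.7 mb = 14.4849 psi.
station C: 987.0 hPa = 14.3152 psi.
Spread: 14.5230 − 14.3152 = 0.21 psi.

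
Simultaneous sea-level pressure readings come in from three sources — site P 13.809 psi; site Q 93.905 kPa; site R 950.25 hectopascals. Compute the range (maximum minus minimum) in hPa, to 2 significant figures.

13 hPa

site P: 13.809 psi = 952.10 hPa.
site Q: 93.905 kPa = 939.05 hPa.
Spread: 952.10 − 939.05 = 13 hPa.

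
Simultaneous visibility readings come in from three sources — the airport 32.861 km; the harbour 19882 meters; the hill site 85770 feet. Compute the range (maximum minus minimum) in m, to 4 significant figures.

the airport: 32.861 km = 32861.00 m.
the hill site: 85770 ft = 26142.70 m.
Spread: 32861.00 − 19882.00 = 12980 m.

12980 m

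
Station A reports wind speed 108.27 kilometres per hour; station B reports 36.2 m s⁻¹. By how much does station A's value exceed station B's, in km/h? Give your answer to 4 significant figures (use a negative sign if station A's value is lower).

station B: 36.2 m/s = 130.3200 km/h.
Difference: 108.2700 − 130.3200 = -22.05 km/h.

-22.05 km/h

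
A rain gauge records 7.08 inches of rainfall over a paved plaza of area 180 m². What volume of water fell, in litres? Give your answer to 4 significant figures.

32370 litres

Depth: 7.08 in × 25.4 = 179.832 mm.
1 mm over 1 m² is 1 L, so volume = 179.832 × 180 = 32369.76 L ≈ 32370 L.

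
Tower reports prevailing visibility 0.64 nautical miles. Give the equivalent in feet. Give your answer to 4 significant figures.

1 nmi = 6076.12 ft, so 0.64 × 6076.12 = 3889 ft.

3889 ft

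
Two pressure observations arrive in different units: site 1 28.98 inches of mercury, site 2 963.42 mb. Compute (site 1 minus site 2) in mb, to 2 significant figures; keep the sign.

site 1: 28.98 inHg = 981.38 mb.
Difference: 981.38 − 963.42 = 18 mb.

18 mb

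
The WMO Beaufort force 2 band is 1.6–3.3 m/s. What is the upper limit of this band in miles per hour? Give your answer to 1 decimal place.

1.6–3.3 m/s × 2.237 = 3.6–7.4 mph.

7.4 mph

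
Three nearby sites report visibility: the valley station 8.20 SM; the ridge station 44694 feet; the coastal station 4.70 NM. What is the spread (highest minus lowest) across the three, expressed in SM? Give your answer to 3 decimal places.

the ridge station: 44694 ft = 8.46477 SM.
the coastal station: 4.70 nmi = 5.40866 SM.
Spread: 8.46477 − 5.40866 = 3.056 SM.

3.056 SM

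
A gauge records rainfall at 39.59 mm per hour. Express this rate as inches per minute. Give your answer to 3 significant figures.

39.59 mm/hour × 0.0393701 in/mm × 0.0166667 hour/minute = 0.0260 in/minute.

0.0260 in/minute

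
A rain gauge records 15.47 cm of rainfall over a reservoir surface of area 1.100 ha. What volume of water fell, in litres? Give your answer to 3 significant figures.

Depth: 15.47 cm × 10 = 154.7 mm.
Area: 1.100 ha = 11000 m².
1 mm over 1 m² is 1 L, so volume = 154.7 × 11000 = 1701700 L ≈ 1700000 L.

1700000 litres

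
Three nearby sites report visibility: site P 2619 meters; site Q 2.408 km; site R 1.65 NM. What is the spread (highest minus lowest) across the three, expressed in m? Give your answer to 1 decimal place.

647.8 m

site Q: 2.408 km = 2408.000 m.
site R: 1.65 nmi = 3055.800 m.
Spread: 3055.800 − 2408.000 = 647.8 m.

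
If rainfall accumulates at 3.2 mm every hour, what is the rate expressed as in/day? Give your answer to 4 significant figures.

3.024 in/day

3.2 mm/hour × 0.0393701 in/mm × 24 hour/day = 3.024 in/day.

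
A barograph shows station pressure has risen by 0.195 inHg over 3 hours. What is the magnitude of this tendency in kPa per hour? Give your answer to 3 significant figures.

0.220 kPa per hour

0.195 inHg / 3 h × 3.38639 kPa/inHg = 0.220 kPa/h.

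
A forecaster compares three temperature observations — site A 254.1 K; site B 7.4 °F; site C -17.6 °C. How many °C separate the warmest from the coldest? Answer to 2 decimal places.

site A: 254.1 K = -19.050 °C.
site B: 7.4 °F = -13.667 °C.
Spread: (-13.667) − (-19.050) = 5.383 °C.

5.38 °C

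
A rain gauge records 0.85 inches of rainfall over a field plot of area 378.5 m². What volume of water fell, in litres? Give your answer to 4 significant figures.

Depth: 0.85 in × 25.4 = 21.59 mm.
1 mm over 1 m² is 1 L, so volume = 21.59 × 378.5 = 8171.815 L ≈ 8172 L.

8172 litres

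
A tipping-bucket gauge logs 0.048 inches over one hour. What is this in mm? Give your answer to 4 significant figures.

1 in = 25.4 mm, so 0.048 × 25.4 = 1.219 mm.

1.219 mm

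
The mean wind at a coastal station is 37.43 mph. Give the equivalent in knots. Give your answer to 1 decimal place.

1 mph = 0.868976 kt, so 37.43 × 0.868976 = 32.5 kt.

32.5 kt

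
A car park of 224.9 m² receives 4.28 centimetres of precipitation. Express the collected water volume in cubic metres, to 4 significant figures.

Depth: 4.28 cm × 10 = 42.8 mm.
1 mm over 1 m² is 1 L, so volume = 42.8 × 224.9 = 9625.72 L = 9.626 m³.

9.626 cubic metres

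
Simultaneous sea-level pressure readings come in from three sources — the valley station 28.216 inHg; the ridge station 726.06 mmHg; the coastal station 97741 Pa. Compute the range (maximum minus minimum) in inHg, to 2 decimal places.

0.65 inHg

the ridge station: 726.06 mmHg = 28.5850 inHg.
the coastal station: 97741 Pa = 28.8629 inHg.
Spread: 28.8629 − 28.2160 = 0.65 inHg.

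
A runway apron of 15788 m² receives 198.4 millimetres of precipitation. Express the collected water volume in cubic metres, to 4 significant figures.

3132 cubic metres

1 mm over 1 m² is 1 L, so volume = 198.4 × 15788 = 3132339.2 L = 3132 m³.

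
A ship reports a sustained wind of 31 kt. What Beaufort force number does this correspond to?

Beaufort force 7

31 kt lies in the Beaufort 7 band (near gale, 28–33 kt).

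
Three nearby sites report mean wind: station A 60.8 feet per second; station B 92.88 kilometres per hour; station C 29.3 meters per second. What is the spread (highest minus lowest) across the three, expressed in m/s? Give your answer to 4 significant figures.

station A: 60.8 ft/s = 18.5318 m/s.
station B: 92.88 km/h = 25.8000 m/s.
Spread: 29.3000 − 18.5318 = 10.77 m/s.

10.77 m/s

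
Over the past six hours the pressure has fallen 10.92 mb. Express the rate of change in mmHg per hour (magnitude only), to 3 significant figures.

1.37 mmHg per hour

10.92 mb / 6 h × 0.750062 mmHg/mb = 1.37 mmHg/h.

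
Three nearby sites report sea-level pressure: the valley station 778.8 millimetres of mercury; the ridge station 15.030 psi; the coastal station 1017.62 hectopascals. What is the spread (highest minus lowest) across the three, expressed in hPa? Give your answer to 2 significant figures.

the valley station: 778.8 mmHg = 1038.31 hPa.
the ridge station: 15.030 psi = 1036.28 hPa.
Spread: 1038.31 − 1017.62 = 21 hPa.

21 hPa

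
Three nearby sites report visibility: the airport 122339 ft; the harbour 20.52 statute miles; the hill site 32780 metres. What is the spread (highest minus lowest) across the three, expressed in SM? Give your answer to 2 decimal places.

the airport: 122339 ft = 23.1703 SM.
the hill site: 32780 m = 20.3685 SM.
Spread: 23.1703 − 20.3685 = 2.80 SM.

2.80 SM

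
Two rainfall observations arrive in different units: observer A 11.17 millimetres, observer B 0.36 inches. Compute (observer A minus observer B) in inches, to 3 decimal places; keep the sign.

observer A: 11.17 mm = 0.43976 in.
Difference: 0.43976 − 0.36000 = 0.080 in.

0.080 in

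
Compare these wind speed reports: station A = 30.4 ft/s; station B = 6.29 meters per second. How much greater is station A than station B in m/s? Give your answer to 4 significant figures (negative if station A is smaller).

station A: 30.4 ft/s = 9.26592 m/s.
Difference: 9.26592 − 6.29000 = 2.976 m/s.

2.976 m/s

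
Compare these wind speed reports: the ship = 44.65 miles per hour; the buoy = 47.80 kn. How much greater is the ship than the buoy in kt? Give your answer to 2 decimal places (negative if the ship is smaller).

the ship: 44.65 mph = 38.7998 kt.
Difference: 38.7998 − 47.8000 = -9.00 kt.

-9.00 kt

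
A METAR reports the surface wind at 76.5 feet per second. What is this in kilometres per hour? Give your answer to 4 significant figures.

1 ft/s = 1.09728 km/h, so 76.5 × 1.09728 = 83.94 km/h.

83.94 km/h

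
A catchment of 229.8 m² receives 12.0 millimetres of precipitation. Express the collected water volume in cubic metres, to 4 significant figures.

2.758 cubic metres

1 mm over 1 m² is 1 L, so volume = 12 × 229.8 = 2757.6 L = 2.758 m³.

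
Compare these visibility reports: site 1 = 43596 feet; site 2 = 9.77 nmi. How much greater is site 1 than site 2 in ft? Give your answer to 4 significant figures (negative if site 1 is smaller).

site 2: 9.77 nmi = 59363.65 ft.
Difference: 43596.00 − 59363.65 = -15770 ft.

-15770 ft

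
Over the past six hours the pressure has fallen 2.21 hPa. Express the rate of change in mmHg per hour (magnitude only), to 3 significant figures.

2.21 hPa / 6 h × 0.750062 mmHg/hPa = 0.276 mmHg/h.

0.276 mmHg per hour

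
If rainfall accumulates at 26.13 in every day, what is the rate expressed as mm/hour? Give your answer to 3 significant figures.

27.7 mm/hour

26.13 in/day × 25.4 mm/in × 0.0416667 day/hour = 27.7 mm/hour.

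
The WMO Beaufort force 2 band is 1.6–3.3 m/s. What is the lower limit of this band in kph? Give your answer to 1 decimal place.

1.6–3.3 m/s × 3.6 = 5.8–11.9 km/h.

5.8 km/h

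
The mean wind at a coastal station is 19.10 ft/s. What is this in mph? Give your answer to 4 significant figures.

1 ft/s = 0.681818 mph, so 19.10 × 0.681818 = 13.02 mph.

13.02 mph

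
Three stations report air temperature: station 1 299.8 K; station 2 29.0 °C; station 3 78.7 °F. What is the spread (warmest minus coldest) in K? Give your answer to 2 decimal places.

station 1: 299.8 K = 26.650 °C.
station 3: 78.7 °F = 25.944 °C.
Spread: 29.000 − 25.944 = 3.056 °C.

3.06 K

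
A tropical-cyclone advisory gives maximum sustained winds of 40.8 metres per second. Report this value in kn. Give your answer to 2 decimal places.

1 m/s = 1.94384 kt, so 40.8 × 1.94384 = 79.31 kt.

79.31 kt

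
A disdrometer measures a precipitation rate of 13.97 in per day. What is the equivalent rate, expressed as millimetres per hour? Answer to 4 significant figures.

13.97 in/day × 25.4 mm/in × 0.0416667 day/hour = 14.78 mm/hour.

14.78 mm/hour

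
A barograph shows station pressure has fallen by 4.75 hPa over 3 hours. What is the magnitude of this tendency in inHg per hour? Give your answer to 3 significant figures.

0.0468 inHg per hour

4.75 hPa / 3 h × 0.02953 inHg/hPa = 0.0468 inHg/h.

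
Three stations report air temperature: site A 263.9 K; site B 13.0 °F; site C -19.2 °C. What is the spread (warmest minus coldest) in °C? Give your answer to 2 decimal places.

site A: 263.9 K = -9.250 °C.
site B: 13.0 °F = -10.556 °C.
Spread: (-9.250) − (-19.200) = 9.950 °C.

9.95 °C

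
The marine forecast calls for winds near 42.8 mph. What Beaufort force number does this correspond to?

42.8 mph = 19.1 m/s, which is Beaufort 8 (gale, 17.2–20.7 m/s).

Beaufort force 8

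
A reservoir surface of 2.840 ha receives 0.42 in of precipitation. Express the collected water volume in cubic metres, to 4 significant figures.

Depth: 0.42 in × 25.4 = 10.668 mm.
Area: 2.840 ha = 28400 m².
1 mm over 1 m² is 1 L, so volume = 10.668 × 28400 = 302971.2 L = 303.0 m³.

303.0 cubic metres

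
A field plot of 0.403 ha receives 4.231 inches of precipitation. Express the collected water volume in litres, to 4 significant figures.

Depth: 4.231 in × 25.4 = 107.4674 mm.
Area: 0.403 ha = 4030 m².
1 mm over 1 m² is 1 L, so volume = 107.4674 × 4030 = 433093.62 L ≈ 433100 L.

433100 litres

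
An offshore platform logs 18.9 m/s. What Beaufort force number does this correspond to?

Beaufort force 8

18.9 m/s lies in the Beaufort 8 band (gale, 17.2–20.7 m/s).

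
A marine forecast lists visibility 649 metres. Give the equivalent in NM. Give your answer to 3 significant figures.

0.350 nmi

1 m = 0.000539957 nmi, so 649 × 0.000539957 = 0.350 nmi.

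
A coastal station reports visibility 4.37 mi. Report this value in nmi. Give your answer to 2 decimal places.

3.80 nmi

1 SM = 0.868976 nmi, so 4.37 × 0.868976 = 3.80 nmi.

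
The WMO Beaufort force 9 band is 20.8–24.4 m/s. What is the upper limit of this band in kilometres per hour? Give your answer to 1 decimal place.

20.8–24.4 m/s × 3.6 = 74.9–87.8 km/h.

87.8 km/h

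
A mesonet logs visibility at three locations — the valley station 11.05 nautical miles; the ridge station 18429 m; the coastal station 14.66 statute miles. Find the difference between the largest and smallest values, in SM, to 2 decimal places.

the valley station: 11.05 nmi = 12.7161 SM.
the ridge station: 18429 m = 11.4512 SM.
Spread: 14.6600 − 11.4512 = 3.21 SM.

3.21 SM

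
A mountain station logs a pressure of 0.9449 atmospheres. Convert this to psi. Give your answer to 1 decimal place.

1 atm = 14.6959 psi, so 0.9449 × 14.6959 = 13.9 psi.

13.9 psi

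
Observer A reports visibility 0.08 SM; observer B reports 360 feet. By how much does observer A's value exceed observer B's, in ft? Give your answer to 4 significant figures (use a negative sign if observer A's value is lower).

observer A: 0.08 SM = 422.4000 ft.
Difference: 422.4000 − 360.0000 = 62.40 ft.

62.40 ft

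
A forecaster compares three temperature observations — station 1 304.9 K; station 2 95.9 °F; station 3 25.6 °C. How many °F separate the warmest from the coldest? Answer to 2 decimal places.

station 1: 304.9 K = 31.750 °C.
station 2: 95.9 °F = 35.500 °C.
Spread: 35.500 − 25.600 = 9.900 °C = 17.82 °F.

17.82 °F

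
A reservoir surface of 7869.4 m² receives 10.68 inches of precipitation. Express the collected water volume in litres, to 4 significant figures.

Depth: 10.68 in × 25.4 = 271.272 mm.
1 mm over 1 m² is 1 L, so volume = 271.272 × 7869.4 = 2134747.9 L ≈ 2135000 L.

2135000 litres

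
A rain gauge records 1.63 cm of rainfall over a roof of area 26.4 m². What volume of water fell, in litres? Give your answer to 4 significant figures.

Depth: 1.63 cm × 10 = 16.3 mm.
1 mm over 1 m² is 1 L, so volume = 16.3 × 26.4 = 430.32 L ≈ 430.3 L.

430.3 litres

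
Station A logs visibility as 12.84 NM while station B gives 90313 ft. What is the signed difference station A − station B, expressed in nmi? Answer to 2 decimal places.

station B: 90313 ft = 14.8636 nmi.
Difference: 12.8400 − 14.8636 = -2.02 nmi.

-2.02 nmi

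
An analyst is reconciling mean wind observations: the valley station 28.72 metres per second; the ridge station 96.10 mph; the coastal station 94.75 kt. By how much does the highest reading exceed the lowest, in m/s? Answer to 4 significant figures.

20.02 m/s

the ridge station: 96.10 mph = 42.9605 m/s.
the coastal station: 94.75 kt = 48.7436 m/s.
Spread: 48.7436 − 28.7200 = 20.02 m/s.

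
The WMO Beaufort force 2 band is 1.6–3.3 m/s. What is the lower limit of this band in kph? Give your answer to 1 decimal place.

5.8 km/h

1.6–3.3 m/s × 3.6 = 5.8–11.9 km/h.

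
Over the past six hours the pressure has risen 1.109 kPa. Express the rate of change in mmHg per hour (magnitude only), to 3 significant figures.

1.39 mmHg per hour

1.109 kPa / 6 h × 7.50062 mmHg/kPa = 1.39 mmHg/h.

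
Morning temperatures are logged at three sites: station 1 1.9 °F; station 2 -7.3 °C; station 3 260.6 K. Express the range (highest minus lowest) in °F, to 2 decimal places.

16.96 °F

station 1: 1.9 °F = -16.722 °C.
station 3: 260.6 K = -12.550 °C.
Spread: (-7.300) − (-16.722) = 9.422 °C = 16.96 °F.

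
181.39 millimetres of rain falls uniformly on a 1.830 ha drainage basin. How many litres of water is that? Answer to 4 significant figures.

Area: 1.830 ha = 18300 m².
1 mm over 1 m² is 1 L, so volume = 181.39 × 18300 = 3319437 L ≈ 3319000 L.

3319000 litres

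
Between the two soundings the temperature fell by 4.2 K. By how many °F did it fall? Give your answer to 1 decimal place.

7.6 °F

Converting a difference, only the 9/5 scale factor applies: Δ°F = 4.2 × 1.8 = 7.6 °F.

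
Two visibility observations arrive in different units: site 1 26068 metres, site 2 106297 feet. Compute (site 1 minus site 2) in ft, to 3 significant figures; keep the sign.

-20800 ft

site 1: 26068 m = 85524.93 ft.
Difference: 85524.93 − 106297.00 = -20800 ft.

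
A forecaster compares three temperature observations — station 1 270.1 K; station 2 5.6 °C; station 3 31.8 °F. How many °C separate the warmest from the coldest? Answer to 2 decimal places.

8.65 °C

station 1: 270.1 K = -3.050 °C.
station 3: 31.8 °F = -0.111 °C.
Spread: 5.600 − (-3.050) = 8.650 °C.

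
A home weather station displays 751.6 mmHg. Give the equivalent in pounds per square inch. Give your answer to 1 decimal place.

1 mmHg = 0.0193368 psi, so 751.6 × 0.0193368 = 14.5 psi.

14.5 psi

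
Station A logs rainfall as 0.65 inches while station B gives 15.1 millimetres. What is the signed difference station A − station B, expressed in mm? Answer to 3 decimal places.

1.410 mm

station A: 0.65 in = 16.51000 mm.
Difference: 16.51000 − 15.10000 = 1.410 mm.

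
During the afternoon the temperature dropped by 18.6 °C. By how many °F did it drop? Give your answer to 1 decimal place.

For a temperature change the 32° offset cancels: Δ°F = 18.6 × 1.8 = 33.5 °F.

33.5 °F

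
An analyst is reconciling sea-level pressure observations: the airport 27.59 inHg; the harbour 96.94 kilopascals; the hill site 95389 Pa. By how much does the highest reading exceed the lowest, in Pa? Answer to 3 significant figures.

the airport: 27.59 inHg = 93430.47 Pa.
the harbour: 96.94 kPa = 96940.00 Pa.
Spread: 96940.00 − 93430.47 = 3510 Pa.

3510 Pa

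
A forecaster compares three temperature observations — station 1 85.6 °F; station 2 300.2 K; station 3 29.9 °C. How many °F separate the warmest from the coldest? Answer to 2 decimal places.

5.13 °F

station 1: 85.6 °F = 29.778 °C.
station 2: 300.2 K = 27.050 °C.
Spread: 29.900 − 27.050 = 2.850 °C = 5.13 °F.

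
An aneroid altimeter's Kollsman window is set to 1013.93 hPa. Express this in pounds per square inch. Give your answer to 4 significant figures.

14.71 psi

1 hPa = 0.0145038 psi, so 1013.93 × 0.0145038 = 14.71 psi.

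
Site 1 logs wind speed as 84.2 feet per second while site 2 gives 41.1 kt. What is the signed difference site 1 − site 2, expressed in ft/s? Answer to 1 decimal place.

site 2: 41.1 kt = 69.369 ft/s.
Difference: 84.200 − 69.369 = 14.8 ft/s.

14.8 ft/s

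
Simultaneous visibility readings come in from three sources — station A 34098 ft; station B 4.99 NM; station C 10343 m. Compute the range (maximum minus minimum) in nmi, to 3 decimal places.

0.622 nmi

station A: 34098 ft = 5.61181 nmi.
station C: 10343 m = 5.58477 nmi.
Spread: 5.61181 − 4.99000 = 0.622 nmi.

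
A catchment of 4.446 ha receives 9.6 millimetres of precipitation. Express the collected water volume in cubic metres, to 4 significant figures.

Area: 4.446 ha = 44460 m².
1 mm over 1 m² is 1 L, so volume = 9.6 × 44460 = 426816 L = 426.8 m³.

426.8 cubic metres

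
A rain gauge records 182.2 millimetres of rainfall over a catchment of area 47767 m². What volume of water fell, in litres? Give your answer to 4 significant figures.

1 mm over 1 m² is 1 L, so volume = 182.2 × 47767 = 8703147.4 L ≈ 8703000 L.

8703000 litres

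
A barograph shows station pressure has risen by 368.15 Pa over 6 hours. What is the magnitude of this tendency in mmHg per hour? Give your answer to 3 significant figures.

0.460 mmHg per hour

368.15 Pa / 6 h × 0.00750062 mmHg/Pa = 0.460 mmHg/h.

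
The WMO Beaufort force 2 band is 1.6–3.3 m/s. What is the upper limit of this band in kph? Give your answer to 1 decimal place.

1.6–3.3 m/s × 3.6 = 5.8–11.9 km/h.

11.9 km/h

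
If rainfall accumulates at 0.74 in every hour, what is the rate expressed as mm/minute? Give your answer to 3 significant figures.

0.313 mm/minute

0.74 in/hour × 25.4 mm/in × 0.0166667 hour/minute = 0.313 mm/minute.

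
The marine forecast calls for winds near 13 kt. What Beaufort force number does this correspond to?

Beaufort force 4

13 kt lies in the Beaufort 4 band (moderate breeze, 11–16 kt).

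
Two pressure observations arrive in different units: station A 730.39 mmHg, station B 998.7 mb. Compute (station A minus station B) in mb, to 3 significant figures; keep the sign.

station A: 730.39 mmHg = 973.773 mb.
Difference: 973.773 − 998.700 = -24.9 mb.

-24.9 mb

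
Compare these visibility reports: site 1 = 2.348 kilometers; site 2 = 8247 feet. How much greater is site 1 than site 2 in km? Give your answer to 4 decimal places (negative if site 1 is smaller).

site 2: 8247 ft = 2.513686 km.
Difference: 2.348000 − 2.513686 = -0.1657 km.

-0.1657 km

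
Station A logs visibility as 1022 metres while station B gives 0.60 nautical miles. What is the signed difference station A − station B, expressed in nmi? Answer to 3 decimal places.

station A: 1022 m = 0.55184 nmi.
Difference: 0.55184 − 0.60000 = -0.048 nmi.

-0.048 nmi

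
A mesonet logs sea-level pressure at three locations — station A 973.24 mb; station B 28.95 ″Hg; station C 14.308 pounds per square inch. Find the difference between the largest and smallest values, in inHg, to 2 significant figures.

station A: 973.24 mb = 28.7398 inHg.
station C: 14.308 psi = 29.1314 inHg.
Spread: 29.1314 − 28.7398 = 0.39 inHg.

0.39 inHg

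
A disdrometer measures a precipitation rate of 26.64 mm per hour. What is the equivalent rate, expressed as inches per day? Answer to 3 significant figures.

25.2 in/day

26.64 mm/hour × 0.0393701 in/mm × 24 hour/day = 25.2 in/day.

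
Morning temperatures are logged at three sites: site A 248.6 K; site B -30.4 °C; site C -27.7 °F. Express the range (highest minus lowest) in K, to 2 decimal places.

8.62 K

site A: 248.6 K = -24.550 °C.
site C: -27.7 °F = -33.167 °C.
Spread: (-24.550) − (-33.167) = 8.617 °C.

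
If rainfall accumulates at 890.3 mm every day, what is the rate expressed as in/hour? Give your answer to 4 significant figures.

890.3 mm/day × 0.0393701 in/mm × 0.0416667 day/hour = 1.460 in/hour.

1.460 in/hour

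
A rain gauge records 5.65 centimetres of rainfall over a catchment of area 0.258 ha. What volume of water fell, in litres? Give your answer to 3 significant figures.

146000 litres

Depth: 5.65 cm × 10 = 56.5 mm.
Area: 0.258 ha = 2580 m².
1 mm over 1 m² is 1 L, so volume = 56.5 × 2580 = 145770 L ≈ 146000 L.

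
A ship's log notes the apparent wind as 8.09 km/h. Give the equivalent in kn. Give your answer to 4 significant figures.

4.368 kt

1 km/h = 0.539957 kt, so 8.09 × 0.539957 = 4.368 kt.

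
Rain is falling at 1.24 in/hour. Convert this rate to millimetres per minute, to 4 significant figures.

0.5249 mm/minute

1.24 in/hour × 25.4 mm/in × 0.0166667 hour/minute = 0.5249 mm/minute.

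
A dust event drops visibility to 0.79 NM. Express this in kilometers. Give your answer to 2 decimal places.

1.46 km

1 nmi = 1.852 km, so 0.79 × 1.852 = 1.46 km.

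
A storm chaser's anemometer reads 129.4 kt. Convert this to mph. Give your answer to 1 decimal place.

148.9 mph

1 kt = 1.15078 mph, so 129.4 × 1.15078 = 148.9 mph.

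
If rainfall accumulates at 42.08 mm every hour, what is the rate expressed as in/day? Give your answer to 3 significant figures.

42.08 mm/hour × 0.0393701 in/mm × 24 hour/day = 39.8 in/day.

39.8 in/day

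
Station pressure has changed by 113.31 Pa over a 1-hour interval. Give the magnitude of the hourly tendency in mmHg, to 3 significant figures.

0.850 mmHg per hour

113.31 Pa / 1 h × 0.00750062 mmHg/Pa = 0.850 mmHg/h.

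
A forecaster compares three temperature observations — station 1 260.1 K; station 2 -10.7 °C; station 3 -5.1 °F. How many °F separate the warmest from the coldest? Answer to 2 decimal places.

17.84 °F

station 1: 260.1 K = -13.050 °C.
station 3: -5.1 °F = -20.611 °C.
Spread: (-10.700) − (-20.611) = 9.911 °C = 17.84 °F.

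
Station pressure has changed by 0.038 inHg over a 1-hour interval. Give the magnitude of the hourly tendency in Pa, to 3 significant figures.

129 Pa per hour

0.038 inHg / 1 h × 3386.39 Pa/inHg = 129 Pa/h.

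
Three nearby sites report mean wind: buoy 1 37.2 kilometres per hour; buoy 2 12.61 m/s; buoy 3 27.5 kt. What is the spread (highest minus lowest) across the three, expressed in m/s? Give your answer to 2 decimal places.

3.81 m/s

buoy 1: 37.2 km/h = 10.3333 m/s.
buoy 3: 27.5 kt = 14.1472 m/s.
Spread: 14.1472 − 10.3333 = 3.81 m/s.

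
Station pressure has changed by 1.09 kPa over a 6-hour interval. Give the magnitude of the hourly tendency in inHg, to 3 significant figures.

0.0536 inHg per hour

1.09 kPa / 6 h × 0.2953 inHg/kPa = 0.0536 inHg/h.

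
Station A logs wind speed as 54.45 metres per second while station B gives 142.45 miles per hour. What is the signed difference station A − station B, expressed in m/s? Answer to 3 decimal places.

station B: 142.45 mph = 63.68085 m/s.
Difference: 54.45000 − 63.68085 = -9.231 m/s.

-9.231 m/s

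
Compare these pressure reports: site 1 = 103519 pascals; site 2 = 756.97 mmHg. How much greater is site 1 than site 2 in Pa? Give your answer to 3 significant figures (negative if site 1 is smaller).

2600 Pa

site 2: 756.97 mmHg = 100921.05 Pa.
Difference: 103519.00 − 100921.05 = 2600 Pa.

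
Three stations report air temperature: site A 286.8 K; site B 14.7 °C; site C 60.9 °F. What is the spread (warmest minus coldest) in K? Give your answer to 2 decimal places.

2.41 K

site A: 286.8 K = 13.650 °C.
site C: 60.9 °F = 16.056 °C.
Spread: 16.056 − 13.650 = 2.406 °C.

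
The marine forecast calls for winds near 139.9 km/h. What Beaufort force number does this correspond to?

139.9 km/h = 38.9 m/s, which is Beaufort 12 (hurricane force, ≥32.7 m/s).

Beaufort force 12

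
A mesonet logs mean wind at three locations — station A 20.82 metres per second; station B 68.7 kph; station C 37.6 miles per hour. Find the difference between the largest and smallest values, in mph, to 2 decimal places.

8.97 mph

station A: 20.82 m/s = 46.5730 mph.
station B: 68.7 km/h = 42.6882 mph.
Spread: 46.5730 − 37.6000 = 8.97 mph.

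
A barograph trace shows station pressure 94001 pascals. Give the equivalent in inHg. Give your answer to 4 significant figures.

27.76 inHg

1 Pa = 0.0002953 inHg, so 94001 × 0.0002953 = 27.76 inHg.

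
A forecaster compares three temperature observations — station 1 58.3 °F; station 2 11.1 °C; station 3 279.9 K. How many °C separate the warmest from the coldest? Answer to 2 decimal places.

station 1: 58.3 °F = 14.611 °C.
station 3: 279.9 K = 6.750 °C.
Spread: 14.611 − 6.750 = 7.861 °C.

7.86 °C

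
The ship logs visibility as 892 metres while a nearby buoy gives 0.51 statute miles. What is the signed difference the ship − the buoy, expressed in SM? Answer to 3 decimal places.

the ship: 892 m = 0.55426 SM.
Difference: 0.55426 − 0.51000 = 0.044 SM.

0.044 SM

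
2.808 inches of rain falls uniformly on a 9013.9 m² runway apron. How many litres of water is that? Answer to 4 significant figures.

642900 litres

Depth: 2.808 in × 25.4 = 71.3232 mm.
1 mm over 1 m² is 1 L, so volume = 71.3232 × 9013.9 = 642900.19 L ≈ 642900 L.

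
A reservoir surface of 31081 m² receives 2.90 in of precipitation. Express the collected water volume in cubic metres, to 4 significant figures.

Depth: 2.90 in × 25.4 = 73.66 mm.
1 mm over 1 m² is 1 L, so volume = 73.66 × 31081 = 2289426.5 L = 2289 m³.

2289 cubic metres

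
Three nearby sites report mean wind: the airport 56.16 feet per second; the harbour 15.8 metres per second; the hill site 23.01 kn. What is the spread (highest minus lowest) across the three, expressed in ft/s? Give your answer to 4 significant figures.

17.32 ft/s

the harbour: 15.8 m/s = 51.8373 ft/s.
the hill site: 23.01 kt = 38.8365 ft/s.
Spread: 56.1600 − 38.8365 = 17.32 ft/s.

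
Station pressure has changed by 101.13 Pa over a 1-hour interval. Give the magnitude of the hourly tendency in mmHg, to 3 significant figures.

101.13 Pa / 1 h × 0.00750062 mmHg/Pa = 0.759 mmHg/h.

0.759 mmHg per hour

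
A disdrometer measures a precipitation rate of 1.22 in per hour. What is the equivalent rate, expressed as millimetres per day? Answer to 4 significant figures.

1.22 in/hour × 25.4 mm/in × 24 hour/day = 743.7 mm/day.

743.7 mm/day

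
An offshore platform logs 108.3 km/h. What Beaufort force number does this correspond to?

108.3 km/h = 30.1 m/s, which is Beaufort 11 (violent storm, 28.5–32.6 m/s).

Beaufort force 11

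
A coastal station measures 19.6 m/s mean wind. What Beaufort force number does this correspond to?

Beaufort force 8

19.6 m/s lies in the Beaufort 8 band (gale, 17.2–20.7 m/s).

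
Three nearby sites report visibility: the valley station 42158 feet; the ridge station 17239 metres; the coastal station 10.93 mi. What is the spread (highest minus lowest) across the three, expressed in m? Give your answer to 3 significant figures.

4740 m

the valley station: 42158 ft = 12849.76 m.
the coastal station: 10.93 SM = 17590.13 m.
Spread: 17590.13 − 12849.76 = 4740 m.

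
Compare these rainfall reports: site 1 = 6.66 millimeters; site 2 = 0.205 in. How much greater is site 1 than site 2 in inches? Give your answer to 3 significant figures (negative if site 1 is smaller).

0.0572 in

site 1: 6.66 mm = 0.262205 in.
Difference: 0.262205 − 0.205000 = 0.0572 in.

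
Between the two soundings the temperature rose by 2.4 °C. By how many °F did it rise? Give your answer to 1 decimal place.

Converting a difference, only the 9/5 scale factor applies: Δ°F = 2.4 × 1.8 = 4.3 °F.

4.3 °F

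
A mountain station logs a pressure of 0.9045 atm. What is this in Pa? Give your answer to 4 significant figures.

1 atm = 101325 Pa, so 0.9045 × 101325 = 91650 Pa.

91650 Pa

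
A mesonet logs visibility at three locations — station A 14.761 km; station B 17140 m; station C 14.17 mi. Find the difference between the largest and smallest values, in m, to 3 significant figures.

station A: 14.761 km = 14761.00 m.
station C: 14.17 SM = 22804.40 m.
Spread: 22804.40 − 14761.00 = 8040 m.

8040 m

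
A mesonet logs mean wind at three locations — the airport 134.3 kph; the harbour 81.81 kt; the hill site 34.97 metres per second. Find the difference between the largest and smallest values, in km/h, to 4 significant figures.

25.62 km/h

the harbour: 81.81 kt = 151.5121 km/h.
the hill site: 34.97 m/s = 125.8920 km/h.
Spread: 151.5121 − 125.8920 = 25.62 km/h.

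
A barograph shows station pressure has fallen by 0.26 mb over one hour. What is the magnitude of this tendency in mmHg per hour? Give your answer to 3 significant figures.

0.195 mmHg per hour

0.26 mb / 1 h × 0.750062 mmHg/mb = 0.195 mmHg/h.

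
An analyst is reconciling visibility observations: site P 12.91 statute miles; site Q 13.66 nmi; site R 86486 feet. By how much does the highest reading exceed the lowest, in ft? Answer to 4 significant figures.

site P: 12.91 SM = 68164.80 ft.
site Q: 13.66 nmi = 82999.74 ft.
Spread: 86486.00 − 68164.80 = 18320 ft.

18320 ft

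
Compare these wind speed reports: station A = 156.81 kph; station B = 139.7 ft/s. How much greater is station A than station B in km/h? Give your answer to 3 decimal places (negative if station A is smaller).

station B: 139.7 ft/s = 153.29002 km/h.
Difference: 156.81000 − 153.29002 = 3.520 km/h.

3.520 km/h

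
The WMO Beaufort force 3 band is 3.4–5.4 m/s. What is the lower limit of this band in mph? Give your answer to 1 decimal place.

3.4–5.4 m/s × 2.237 = 7.6–12.1 mph.

7.6 mph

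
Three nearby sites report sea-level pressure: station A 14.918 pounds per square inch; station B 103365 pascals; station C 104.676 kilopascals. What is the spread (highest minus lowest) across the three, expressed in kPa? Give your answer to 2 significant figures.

1.8 kPa

station A: 14.918 psi = 102.856 kPa.
station B: 103365 Pa = 103.365 kPa.
Spread: 104.676 − 102.856 = 1.8 kPa.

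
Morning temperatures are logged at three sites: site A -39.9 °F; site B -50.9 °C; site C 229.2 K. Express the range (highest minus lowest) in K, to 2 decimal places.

10.96 K

site A: -39.9 °F = -39.944 °C.
site C: 229.2 K = -43.950 °C.
Spread: (-39.944) − (-50.900) = 10.956 °C.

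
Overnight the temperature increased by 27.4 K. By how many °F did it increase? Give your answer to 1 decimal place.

Converting a difference, only the 9/5 scale factor applies: Δ°F = 27.4 × 1.8 = 49.3 °F.

49.3 °F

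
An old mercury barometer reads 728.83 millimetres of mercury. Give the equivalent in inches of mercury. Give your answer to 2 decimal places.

1 mmHg = 0.0393701 inHg, so 728.83 × 0.0393701 = 28.69 inHg.

28.69 inHg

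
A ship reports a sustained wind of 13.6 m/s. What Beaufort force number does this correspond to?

13.6 m/s lies in the Beaufort 6 band (strong breeze, 10.8–13.8 m/s).

Beaufort force 6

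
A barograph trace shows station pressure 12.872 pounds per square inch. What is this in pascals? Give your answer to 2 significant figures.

1 psi = 6894.76 Pa, so 12.872 × 6894.76 = 89000 Pa.

89000 Pa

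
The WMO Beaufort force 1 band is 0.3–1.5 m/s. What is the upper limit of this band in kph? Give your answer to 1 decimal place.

5.4 km/h

0.3–1.5 m/s × 3.6 = 1.1–5.4 km/h.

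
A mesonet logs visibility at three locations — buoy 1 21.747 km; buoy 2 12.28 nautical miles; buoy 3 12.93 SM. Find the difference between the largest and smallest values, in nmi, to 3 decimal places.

buoy 1: 21.747 km = 11.74244 nmi.
buoy 3: 12.93 SM = 11.23586 nmi.
Spread: 12.28000 − 11.23586 = 1.044 nmi.

1.044 nmi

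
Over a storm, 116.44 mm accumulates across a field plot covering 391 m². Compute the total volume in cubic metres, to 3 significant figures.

1 mm over 1 m² is 1 L, so volume = 116.44 × 391 = 45528.04 L = 45.5 m³.

45.5 cubic metres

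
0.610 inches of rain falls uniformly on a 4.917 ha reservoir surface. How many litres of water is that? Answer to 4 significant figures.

761800 litres

Depth: 0.610 in × 25.4 = 15.494 mm.
Area: 4.917 ha = 49170 m².
1 mm over 1 m² is 1 L, so volume = 15.494 × 49170 = 761839.98 L ≈ 761800 L.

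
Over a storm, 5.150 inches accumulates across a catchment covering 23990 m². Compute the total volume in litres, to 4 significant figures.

Depth: 5.150 in × 25.4 = 130.81 mm.
1 mm over 1 m² is 1 L, so volume = 130.81 × 23990 = 3138131.9 L ≈ 3138000 L.

3138000 litres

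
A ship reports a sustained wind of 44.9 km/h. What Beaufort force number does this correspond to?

Beaufort force 6

44.9 km/h = 12.5 m/s, which is Beaufort 6 (strong breeze, 10.8–13.8 m/s).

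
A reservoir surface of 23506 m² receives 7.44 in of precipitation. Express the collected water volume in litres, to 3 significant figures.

4440000 litres

Depth: 7.44 in × 25.4 = 188.976 mm.
1 mm over 1 m² is 1 L, so volume = 188.976 × 23506 = 4442069.9 L ≈ 4440000 L.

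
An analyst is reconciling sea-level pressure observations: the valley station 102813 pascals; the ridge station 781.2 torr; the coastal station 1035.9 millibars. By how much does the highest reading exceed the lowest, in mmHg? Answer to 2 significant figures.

the valley station: 102813 Pa = 771.16 mmHg.
the coastal station: 1035.9 mb = 776.99 mmHg.
Spread: 781.20 − 771.16 = 10 mmHg.

10 mmHg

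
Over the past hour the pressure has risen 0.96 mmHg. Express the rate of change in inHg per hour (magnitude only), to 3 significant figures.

0.96 mmHg / 1 h × 0.0393701 inHg/mmHg = 0.0378 inHg/h.

0.0378 inHg per hour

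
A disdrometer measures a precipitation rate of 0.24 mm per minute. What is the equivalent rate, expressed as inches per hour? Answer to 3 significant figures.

0.24 mm/minute × 0.0393701 in/mm × 60 minute/hour = 0.567 in/hour.

0.567 in/hour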